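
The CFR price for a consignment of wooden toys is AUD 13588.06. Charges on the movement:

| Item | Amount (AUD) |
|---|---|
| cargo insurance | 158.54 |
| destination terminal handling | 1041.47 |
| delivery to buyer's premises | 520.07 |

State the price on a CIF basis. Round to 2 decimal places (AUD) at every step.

CIF price: AUD 13746.60

Not relevant to the conversion: delivery, destination terminal — on the buyer under both terms; not part of either seller's price.
From CFR to CIF, the seller additionally bears: insurance.
CIF price = 13588.06 + 158.54 = 13746.60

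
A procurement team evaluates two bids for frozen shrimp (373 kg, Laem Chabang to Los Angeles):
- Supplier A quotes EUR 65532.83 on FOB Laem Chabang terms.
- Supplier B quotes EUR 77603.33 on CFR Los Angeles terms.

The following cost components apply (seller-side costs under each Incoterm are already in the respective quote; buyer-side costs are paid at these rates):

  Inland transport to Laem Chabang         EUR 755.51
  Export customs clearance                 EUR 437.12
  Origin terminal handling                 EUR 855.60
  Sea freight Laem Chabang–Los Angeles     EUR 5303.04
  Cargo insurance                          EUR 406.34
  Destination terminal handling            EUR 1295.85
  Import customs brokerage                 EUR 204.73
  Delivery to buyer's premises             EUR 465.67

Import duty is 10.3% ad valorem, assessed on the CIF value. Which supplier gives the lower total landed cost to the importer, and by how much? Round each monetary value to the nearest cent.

Supplier A is cheaper by EUR 7464.51

Supplier A (FOB):
CIF value = FOB price + freight + insurance = 65532.83 + 5303.04 + 406.34 = 71242.21
Import duty = 71242.21 × 10.3% = 7337.95
Buyer bears (A): 5303.04 + 406.34 + 1295.85 + 204.73 + 465.67 = 7675.63
Landed cost (A) = invoice 65532.83 + 7675.63 + duty 7337.95 = 80546.41
Supplier B (CFR):
CIF value = CFR price + insurance = 77603.33 + 406.34 = 78009.67
Import duty = 78009.67 × 10.3% = 8035.00
Buyer bears (B): 406.34 + 1295.85 + 204.73 + 465.67 = 2372.59
Landed cost (B) = invoice 77603.33 + 2372.59 + duty 8035.00 = 88010.92
Difference = |80546.41 − 88010.92| = 7464.51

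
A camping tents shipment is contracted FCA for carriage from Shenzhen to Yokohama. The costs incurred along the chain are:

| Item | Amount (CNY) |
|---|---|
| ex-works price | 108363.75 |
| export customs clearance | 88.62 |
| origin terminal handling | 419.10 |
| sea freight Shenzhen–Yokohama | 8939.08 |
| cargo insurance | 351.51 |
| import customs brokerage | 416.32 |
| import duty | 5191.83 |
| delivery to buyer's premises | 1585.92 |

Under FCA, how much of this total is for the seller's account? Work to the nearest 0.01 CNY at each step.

Seller's account: CNY 108452.37

FCA: the seller delivers export-cleared goods to the carrier; the buyer bears costs from that point.
Seller's account: goods 108363.75 + export clearance 88.62 = 108452.37
Buyer's account: origin terminal 419.10 + freight 8939.08 + insurance 351.51 + brokerage 416.32 + duty 5191.83 + delivery 1585.92 = 16903.76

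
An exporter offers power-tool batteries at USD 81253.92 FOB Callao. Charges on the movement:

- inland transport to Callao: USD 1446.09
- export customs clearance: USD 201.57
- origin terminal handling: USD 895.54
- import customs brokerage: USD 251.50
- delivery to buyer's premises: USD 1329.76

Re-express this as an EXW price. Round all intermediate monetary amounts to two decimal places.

EXW price: USD 78710.72

Not relevant to the conversion: delivery, brokerage — on the buyer under both terms; not part of either seller's price.
From FOB to EXW, the seller no longer bears: inland to port, export clearance, origin terminal.
EXW price = 81253.92 − 1446.09 − 201.57 − 895.54 = 78710.72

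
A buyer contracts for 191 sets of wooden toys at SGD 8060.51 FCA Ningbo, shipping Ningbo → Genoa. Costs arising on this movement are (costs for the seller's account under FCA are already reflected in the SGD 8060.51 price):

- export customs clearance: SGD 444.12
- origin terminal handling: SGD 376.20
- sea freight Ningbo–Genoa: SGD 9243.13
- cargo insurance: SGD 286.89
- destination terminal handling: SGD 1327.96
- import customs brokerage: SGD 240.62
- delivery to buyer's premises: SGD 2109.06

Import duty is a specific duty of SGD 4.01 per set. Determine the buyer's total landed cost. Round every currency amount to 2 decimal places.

FCA: the seller delivers export-cleared goods to the carrier; the buyer bears costs from that point.
Already in the invoice (seller's account under FCA): export clearance — exclude.
CIF value = FCA price + origin terminal + freight + insurance = 8060.51 + 376.20 + 9243.13 + 286.89 = 17966.73
Import duty = 191 × 4.01 = 765.91
Buyer bears: origin terminal 376.20 + freight 9243.13 + insurance 286.89 + destination terminal 1327.96 + brokerage 240.62 + delivery 2109.06 + duty 765.91 = 14349.77
Landed cost = invoice 8060.51 + 14349.77 = 22410.28

Total landed cost: SGD 22410.28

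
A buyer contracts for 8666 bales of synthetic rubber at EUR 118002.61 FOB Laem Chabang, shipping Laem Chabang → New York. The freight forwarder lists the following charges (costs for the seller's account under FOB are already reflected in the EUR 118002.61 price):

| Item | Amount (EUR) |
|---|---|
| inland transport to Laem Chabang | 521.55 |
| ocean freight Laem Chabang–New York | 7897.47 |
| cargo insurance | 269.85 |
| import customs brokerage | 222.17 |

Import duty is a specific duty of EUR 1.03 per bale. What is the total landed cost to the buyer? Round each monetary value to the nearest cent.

FOB: the seller bears costs until goods are on board at the origin port; the buyer bears freight, insurance and all costs thereafter.
Already in the invoice (seller's account under FOB): inland to port — exclude.
CIF value = FOB price + freight + insurance = 118002.61 + 7897.47 + 269.85 = 126169.93
Import duty = 8666 × 1.03 = 8925.98
Buyer bears: freight 7897.47 + insurance 269.85 + brokerage 222.17 + duty 8925.98 = 17315.47
Landed cost = invoice 118002.61 + 17315.47 = 135318.08

Total landed cost: EUR 135318.08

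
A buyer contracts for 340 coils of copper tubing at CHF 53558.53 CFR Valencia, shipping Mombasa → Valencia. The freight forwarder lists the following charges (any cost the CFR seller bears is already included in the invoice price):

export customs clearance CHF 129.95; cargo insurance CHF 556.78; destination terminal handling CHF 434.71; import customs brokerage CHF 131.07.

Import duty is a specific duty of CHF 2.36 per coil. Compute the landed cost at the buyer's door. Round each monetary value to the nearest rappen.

Total landed cost: CHF 55483.49

CFR: the seller pays costs through ocean freight to the destination port, but not insurance.
Already in the invoice (seller's account under CFR): export clearance — exclude.
CIF value = CFR price + insurance = 53558.53 + 556.78 = 54115.31
Import duty = 340 × 2.36 = 802.40
Buyer bears: insurance 556.78 + destination terminal 434.71 + brokerage 131.07 + duty 802.40 = 1924.96
Landed cost = invoice 53558.53 + 1924.96 = 55483.49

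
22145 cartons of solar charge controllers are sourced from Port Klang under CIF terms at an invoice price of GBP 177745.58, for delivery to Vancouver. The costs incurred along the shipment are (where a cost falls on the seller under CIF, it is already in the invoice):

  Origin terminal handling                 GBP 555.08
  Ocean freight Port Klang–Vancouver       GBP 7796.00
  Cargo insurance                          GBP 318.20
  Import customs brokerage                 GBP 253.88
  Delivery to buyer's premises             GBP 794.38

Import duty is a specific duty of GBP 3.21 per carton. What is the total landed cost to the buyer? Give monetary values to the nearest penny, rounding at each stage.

CIF: the seller pays costs through ocean freight and marine insurance to the destination port.
Already in the invoice (seller's account under CIF): origin terminal, freight, insurance — exclude.
The CIF price already equals the CIF value: 177745.58
Import duty = 22145 × 3.21 = 71085.45
Buyer bears: brokerage 253.88 + delivery 794.38 + duty 71085.45 = 72133.71
Landed cost = invoice 177745.58 + 72133.71 = 249879.29

Total landed cost: GBP 249879.29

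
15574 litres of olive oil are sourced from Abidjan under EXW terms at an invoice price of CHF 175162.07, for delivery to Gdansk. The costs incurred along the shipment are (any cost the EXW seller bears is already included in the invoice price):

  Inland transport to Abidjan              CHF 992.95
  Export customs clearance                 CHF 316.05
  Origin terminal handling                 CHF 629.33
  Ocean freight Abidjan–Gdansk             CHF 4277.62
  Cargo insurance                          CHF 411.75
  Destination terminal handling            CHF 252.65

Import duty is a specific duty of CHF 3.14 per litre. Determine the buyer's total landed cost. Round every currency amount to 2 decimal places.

Total landed cost: CHF 230944.78

EXW: the seller makes goods available at their premises; the buyer bears all onward costs.
CIF value = EXW price + inland to port + export clearance + origin terminal + freight + insurance = 175162.07 + 992.95 + 316.05 + 629.33 + 4277.62 + 411.75 = 181789.77
Import duty = 15574 × 3.14 = 48902.36
Buyer bears: inland to port 992.95 + export clearance 316.05 + origin terminal 629.33 + freight 4277.62 + insurance 411.75 + destination terminal 252.65 + duty 48902.36 = 55782.71
Landed cost = invoice 175162.07 + 55782.71 = 230944.78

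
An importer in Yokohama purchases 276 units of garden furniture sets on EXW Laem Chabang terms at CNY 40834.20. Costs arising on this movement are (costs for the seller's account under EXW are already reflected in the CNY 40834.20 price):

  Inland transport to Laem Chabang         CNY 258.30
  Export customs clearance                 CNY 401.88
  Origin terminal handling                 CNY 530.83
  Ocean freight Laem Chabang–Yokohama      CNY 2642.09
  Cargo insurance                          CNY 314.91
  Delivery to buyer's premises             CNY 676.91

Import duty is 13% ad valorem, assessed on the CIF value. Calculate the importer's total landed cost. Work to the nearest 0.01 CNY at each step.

Total landed cost: CNY 51506.81

EXW: the seller makes goods available at their premises; the buyer bears all onward costs.
CIF value = EXW price + inland to port + export clearance + origin terminal + freight + insurance = 40834.20 + 258.30 + 401.88 + 530.83 + 2642.09 + 314.91 = 44982.21
Import duty = 44982.21 × 13% = 5847.69
Buyer bears: inland to port 258.30 + export clearance 401.88 + origin terminal 530.83 + freight 2642.09 + insurance 314.91 + delivery 676.91 + duty 5847.69 = 10672.61
Landed cost = invoice 40834.20 + 10672.61 = 51506.81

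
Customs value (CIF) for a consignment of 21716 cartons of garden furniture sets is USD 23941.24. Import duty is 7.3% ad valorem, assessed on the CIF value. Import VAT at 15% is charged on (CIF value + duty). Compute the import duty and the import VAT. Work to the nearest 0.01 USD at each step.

Import duty = 23941.24 × 7.3% = 1747.71
VAT base = CIF + duty = 23941.24 + 1747.71 = 25688.95
Import VAT = 25688.95 × 15% = 3853.34

Import duty: USD 1747.71; import VAT: USD 3853.34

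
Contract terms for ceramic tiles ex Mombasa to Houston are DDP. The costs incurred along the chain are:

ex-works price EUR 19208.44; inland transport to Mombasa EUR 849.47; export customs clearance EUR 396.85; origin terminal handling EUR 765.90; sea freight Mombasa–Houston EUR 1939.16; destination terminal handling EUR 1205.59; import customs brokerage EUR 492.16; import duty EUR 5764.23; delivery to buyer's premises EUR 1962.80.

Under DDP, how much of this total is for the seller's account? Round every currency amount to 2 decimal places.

DDP: the seller bears all costs including import duty.
Seller's account: goods 19208.44 + inland to port 849.47 + export clearance 396.85 + origin terminal 765.90 + freight 1939.16 + destination terminal 1205.59 + brokerage 492.16 + duty 5764.23 + delivery 1962.80 = 32584.60
Buyer's account: 0.00

Seller's account: EUR 32584.60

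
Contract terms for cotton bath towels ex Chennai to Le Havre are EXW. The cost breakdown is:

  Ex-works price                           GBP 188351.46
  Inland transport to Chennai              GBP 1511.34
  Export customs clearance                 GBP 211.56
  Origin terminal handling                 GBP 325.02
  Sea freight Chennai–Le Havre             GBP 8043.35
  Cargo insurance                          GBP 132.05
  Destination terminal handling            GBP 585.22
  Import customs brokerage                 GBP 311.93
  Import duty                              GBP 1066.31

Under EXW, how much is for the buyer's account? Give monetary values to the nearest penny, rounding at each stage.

Buyer's account: GBP 12186.78

EXW: the seller makes goods available at their premises; the buyer bears all onward costs.
Seller's account: goods 188351.46 = 188351.46
Buyer's account: inland to port 1511.34 + export clearance 211.56 + origin terminal 325.02 + freight 8043.35 + insurance 132.05 + destination terminal 585.22 + brokerage 311.93 + duty 1066.31 = 12186.78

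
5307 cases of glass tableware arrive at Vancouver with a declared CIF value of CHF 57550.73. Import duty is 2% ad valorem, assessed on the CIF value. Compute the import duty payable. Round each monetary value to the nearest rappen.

Import duty: CHF 1151.01

Import duty = 57550.73 × 2% = 1151.01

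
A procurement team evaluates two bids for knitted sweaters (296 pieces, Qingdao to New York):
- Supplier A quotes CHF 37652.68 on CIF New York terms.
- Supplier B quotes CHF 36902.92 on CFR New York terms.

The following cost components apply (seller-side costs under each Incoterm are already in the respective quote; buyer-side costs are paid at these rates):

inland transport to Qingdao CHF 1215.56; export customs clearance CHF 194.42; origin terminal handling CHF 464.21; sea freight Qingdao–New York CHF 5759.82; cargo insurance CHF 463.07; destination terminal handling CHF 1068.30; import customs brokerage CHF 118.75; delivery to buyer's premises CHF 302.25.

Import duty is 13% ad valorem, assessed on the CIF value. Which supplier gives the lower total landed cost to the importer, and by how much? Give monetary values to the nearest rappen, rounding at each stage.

Supplier B is cheaper by CHF 323.96

Supplier A (CIF):
The CIF price already equals the CIF value: 37652.68
Import duty = 37652.68 × 13% = 4894.85
Buyer bears (A): 1068.30 + 118.75 + 302.25 = 1489.30
Landed cost (A) = invoice 37652.68 + 1489.30 + duty 4894.85 = 44036.83
Supplier B (CFR):
CIF value = CFR price + insurance = 36902.92 + 463.07 = 37365.99
Import duty = 37365.99 × 13% = 4857.58
Buyer bears (B): 463.07 + 1068.30 + 118.75 + 302.25 = 1952.37
Landed cost (B) = invoice 36902.92 + 1952.37 + duty 4857.58 = 43712.87
Difference = |44036.83 − 43712.87| = 323.96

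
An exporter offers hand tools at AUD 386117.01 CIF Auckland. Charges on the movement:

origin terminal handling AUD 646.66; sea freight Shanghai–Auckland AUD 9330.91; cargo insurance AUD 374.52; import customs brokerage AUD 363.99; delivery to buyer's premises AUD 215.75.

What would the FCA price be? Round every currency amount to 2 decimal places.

FCA price: AUD 375764.92

Not relevant to the conversion: delivery, brokerage — on the buyer under both terms; not part of either seller's price.
From CIF to FCA, the seller no longer bears: origin terminal, freight, insurance.
FCA price = 386117.01 − 646.66 − 9330.91 − 374.52 = 375764.92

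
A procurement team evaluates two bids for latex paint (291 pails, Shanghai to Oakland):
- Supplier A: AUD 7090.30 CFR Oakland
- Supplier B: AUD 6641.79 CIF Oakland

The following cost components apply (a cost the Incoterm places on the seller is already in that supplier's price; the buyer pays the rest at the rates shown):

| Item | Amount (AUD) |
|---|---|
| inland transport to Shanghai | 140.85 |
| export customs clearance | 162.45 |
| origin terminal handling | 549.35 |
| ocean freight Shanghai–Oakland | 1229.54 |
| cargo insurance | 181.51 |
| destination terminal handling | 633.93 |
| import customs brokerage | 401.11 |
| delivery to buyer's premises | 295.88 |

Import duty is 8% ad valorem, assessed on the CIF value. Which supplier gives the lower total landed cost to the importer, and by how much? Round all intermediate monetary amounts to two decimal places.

Supplier B is cheaper by AUD 680.42

Supplier A (CFR):
CIF value = CFR price + insurance = 7090.30 + 181.51 = 7271.81
Import duty = 7271.81 × 8% = 581.74
Buyer bears (A): 181.51 + 633.93 + 401.11 + 295.88 = 1512.43
Landed cost (A) = invoice 7090.30 + 1512.43 + duty 581.74 = 9184.47
Supplier B (CIF):
The CIF price already equals the CIF value: 6641.79
Import duty = 6641.79 × 8% = 531.34
Buyer bears (B): 633.93 + 401.11 + 295.88 = 1330.92
Landed cost (B) = invoice 6641.79 + 1330.92 + duty 531.34 = 8504.05
Difference = |9184.47 − 8504.05| = 680.42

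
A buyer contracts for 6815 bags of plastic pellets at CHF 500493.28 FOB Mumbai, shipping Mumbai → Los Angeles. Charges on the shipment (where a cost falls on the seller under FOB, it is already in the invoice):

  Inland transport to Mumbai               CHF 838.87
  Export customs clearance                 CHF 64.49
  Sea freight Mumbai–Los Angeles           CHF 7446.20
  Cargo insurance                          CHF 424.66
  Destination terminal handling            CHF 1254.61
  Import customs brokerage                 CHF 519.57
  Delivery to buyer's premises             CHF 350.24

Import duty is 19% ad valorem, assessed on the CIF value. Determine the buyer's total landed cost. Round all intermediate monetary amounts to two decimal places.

Total landed cost: CHF 607077.75

FOB: the seller bears costs until goods are on board at the origin port; the buyer bears freight, insurance and all costs thereafter.
Already in the invoice (seller's account under FOB): inland to port, export clearance — exclude.
CIF value = FOB price + freight + insurance = 500493.28 + 7446.20 + 424.66 = 508364.14
Import duty = 508364.14 × 19% = 96589.19
Buyer bears: freight 7446.20 + insurance 424.66 + destination terminal 1254.61 + brokerage 519.57 + delivery 350.24 + duty 96589.19 = 106584.47
Landed cost = invoice 500493.28 + 106584.47 = 607077.75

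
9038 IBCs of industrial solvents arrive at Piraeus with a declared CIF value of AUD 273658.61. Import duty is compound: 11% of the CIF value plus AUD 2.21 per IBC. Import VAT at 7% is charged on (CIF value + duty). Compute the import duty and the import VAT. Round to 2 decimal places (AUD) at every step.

Import duty: AUD 50076.43; import VAT: AUD 22661.45

Ad valorem component: 273658.61 × 11% = 30102.45
Specific component: 9038 × 2.21 = 19973.98
Import duty = 30102.45 + 19973.98 = 50076.43
VAT base = CIF + duty = 273658.61 + 50076.43 = 323735.04
Import VAT = 323735.04 × 7% = 22661.45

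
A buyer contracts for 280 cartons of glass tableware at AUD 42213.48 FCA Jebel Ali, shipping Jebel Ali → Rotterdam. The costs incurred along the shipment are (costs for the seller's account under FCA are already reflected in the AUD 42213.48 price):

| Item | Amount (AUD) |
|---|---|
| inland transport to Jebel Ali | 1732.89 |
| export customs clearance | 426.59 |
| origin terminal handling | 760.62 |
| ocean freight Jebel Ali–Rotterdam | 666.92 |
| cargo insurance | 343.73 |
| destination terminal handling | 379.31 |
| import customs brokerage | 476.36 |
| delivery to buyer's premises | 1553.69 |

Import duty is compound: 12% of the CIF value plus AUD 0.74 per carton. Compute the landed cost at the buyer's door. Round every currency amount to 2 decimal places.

FCA: the seller delivers export-cleared goods to the carrier; the buyer bears costs from that point.
Already in the invoice (seller's account under FCA): inland to port, export clearance — exclude.
CIF value = FCA price + origin terminal + freight + insurance = 42213.48 + 760.62 + 666.92 + 343.73 = 43984.75
Ad valorem component: 43984.75 × 12% = 5278.17
Specific component: 280 × 0.74 = 207.20
Import duty = 5278.17 + 207.20 = 5485.37
Buyer bears: origin terminal 760.62 + freight 666.92 + insurance 343.73 + destination terminal 379.31 + brokerage 476.36 + delivery 1553.69 + duty 5485.37 = 9666.00
Landed cost = invoice 42213.48 + 9666.00 = 51879.48

Total landed cost: AUD 51879.48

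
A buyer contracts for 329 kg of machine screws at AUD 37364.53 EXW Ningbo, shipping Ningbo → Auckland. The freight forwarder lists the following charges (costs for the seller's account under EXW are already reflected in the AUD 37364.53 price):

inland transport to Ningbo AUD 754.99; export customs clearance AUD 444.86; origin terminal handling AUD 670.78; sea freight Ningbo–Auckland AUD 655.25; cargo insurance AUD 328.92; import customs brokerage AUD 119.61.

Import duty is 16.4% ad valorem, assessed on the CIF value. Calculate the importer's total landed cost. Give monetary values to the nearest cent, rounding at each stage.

Total landed cost: AUD 46934.91

EXW: the seller makes goods available at their premises; the buyer bears all onward costs.
CIF value = EXW price + inland to port + export clearance + origin terminal + freight + insurance = 37364.53 + 754.99 + 444.86 + 670.78 + 655.25 + 328.92 = 40219.33
Import duty = 40219.33 × 16.4% = 6595.97
Buyer bears: inland to port 754.99 + export clearance 444.86 + origin terminal 670.78 + freight 655.25 + insurance 328.92 + brokerage 119.61 + duty 6595.97 = 9570.38
Landed cost = invoice 37364.53 + 9570.38 = 46934.91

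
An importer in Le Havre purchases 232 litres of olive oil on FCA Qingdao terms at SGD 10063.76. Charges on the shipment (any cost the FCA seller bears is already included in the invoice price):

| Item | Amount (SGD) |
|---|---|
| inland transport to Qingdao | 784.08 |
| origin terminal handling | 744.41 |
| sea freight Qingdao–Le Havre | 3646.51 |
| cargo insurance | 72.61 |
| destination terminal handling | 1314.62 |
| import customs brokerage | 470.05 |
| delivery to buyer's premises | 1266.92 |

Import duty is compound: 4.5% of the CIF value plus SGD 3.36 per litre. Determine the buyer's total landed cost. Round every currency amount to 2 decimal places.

Total landed cost: SGD 19012.13

FCA: the seller delivers export-cleared goods to the carrier; the buyer bears costs from that point.
Already in the invoice (seller's account under FCA): inland to port — exclude.
CIF value = FCA price + origin terminal + freight + insurance = 10063.76 + 744.41 + 3646.51 + 72.61 = 14527.29
Ad valorem component: 14527.29 × 4.5% = 653.73
Specific component: 232 × 3.36 = 779.52
Import duty = 653.73 + 779.52 = 1433.25
Buyer bears: origin terminal 744.41 + freight 3646.51 + insurance 72.61 + destination terminal 1314.62 + brokerage 470.05 + delivery 1266.92 + duty 1433.25 = 8948.37
Landed cost = invoice 10063.76 + 8948.37 = 19012.13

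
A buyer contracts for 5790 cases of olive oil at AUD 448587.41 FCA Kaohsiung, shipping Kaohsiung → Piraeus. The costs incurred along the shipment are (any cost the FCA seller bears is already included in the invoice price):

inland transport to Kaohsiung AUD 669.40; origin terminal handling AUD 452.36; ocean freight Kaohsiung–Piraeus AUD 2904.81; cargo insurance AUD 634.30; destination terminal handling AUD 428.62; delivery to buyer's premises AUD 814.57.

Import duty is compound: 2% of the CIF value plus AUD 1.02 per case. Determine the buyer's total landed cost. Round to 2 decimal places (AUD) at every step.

Total landed cost: AUD 468779.45

FCA: the seller delivers export-cleared goods to the carrier; the buyer bears costs from that point.
Already in the invoice (seller's account under FCA): inland to port — exclude.
CIF value = FCA price + origin terminal + freight + insurance = 448587.41 + 452.36 + 2904.81 + 634.30 = 452578.88
Ad valorem component: 452578.88 × 2% = 9051.58
Specific component: 5790 × 1.02 = 5905.80
Import duty = 9051.58 + 5905.80 = 14957.38
Buyer bears: origin terminal 452.36 + freight 2904.81 + insurance 634.30 + destination terminal 428.62 + delivery 814.57 + duty 14957.38 = 20192.04
Landed cost = invoice 448587.41 + 20192.04 = 468779.45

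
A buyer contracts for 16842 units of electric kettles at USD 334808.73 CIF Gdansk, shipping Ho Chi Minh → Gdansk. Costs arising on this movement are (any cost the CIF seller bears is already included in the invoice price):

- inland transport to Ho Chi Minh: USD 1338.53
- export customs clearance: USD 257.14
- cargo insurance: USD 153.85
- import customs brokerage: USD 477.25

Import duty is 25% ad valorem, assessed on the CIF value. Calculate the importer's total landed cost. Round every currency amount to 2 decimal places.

Total landed cost: USD 418988.16

CIF: the seller pays costs through ocean freight and marine insurance to the destination port.
Already in the invoice (seller's account under CIF): inland to port, export clearance, insurance — exclude.
The CIF price already equals the CIF value: 334808.73
Import duty = 334808.73 × 25% = 83702.18
Buyer bears: brokerage 477.25 + duty 83702.18 = 84179.43
Landed cost = invoice 334808.73 + 84179.43 = 418988.16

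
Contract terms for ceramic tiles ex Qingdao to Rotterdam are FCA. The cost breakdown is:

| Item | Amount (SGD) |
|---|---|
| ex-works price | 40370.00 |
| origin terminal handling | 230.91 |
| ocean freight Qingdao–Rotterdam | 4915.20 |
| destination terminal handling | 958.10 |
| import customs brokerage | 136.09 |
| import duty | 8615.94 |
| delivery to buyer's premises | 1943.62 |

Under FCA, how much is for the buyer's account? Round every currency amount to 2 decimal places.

FCA: the seller delivers export-cleared goods to the carrier; the buyer bears costs from that point.
Seller's account: goods 40370.00 = 40370.00
Buyer's account: origin terminal 230.91 + freight 4915.20 + destination terminal 958.10 + brokerage 136.09 + duty 8615.94 + delivery 1943.62 = 16799.86

Buyer's account: SGD 16799.86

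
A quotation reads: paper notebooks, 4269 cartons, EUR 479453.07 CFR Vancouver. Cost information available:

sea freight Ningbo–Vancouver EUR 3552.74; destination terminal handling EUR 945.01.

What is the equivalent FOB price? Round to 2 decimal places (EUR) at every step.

FOB price: EUR 475900.33

Not relevant to the conversion: destination terminal — on the buyer under both terms; not part of either seller's price.
From CFR to FOB, the seller no longer bears: freight.
FOB price = 479453.07 − 3552.74 = 475900.33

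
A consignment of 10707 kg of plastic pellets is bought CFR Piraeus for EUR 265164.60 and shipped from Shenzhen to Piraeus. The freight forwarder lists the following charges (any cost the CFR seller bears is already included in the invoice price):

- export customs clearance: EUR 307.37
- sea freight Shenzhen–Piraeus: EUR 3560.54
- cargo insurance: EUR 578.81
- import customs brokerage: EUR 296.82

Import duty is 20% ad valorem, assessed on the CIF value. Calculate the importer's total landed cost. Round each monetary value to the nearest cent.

CFR: the seller pays costs through ocean freight to the destination port, but not insurance.
Already in the invoice (seller's account under CFR): export clearance, freight — exclude.
CIF value = CFR price + insurance = 265164.60 + 578.81 = 265743.41
Import duty = 265743.41 × 20% = 53148.68
Buyer bears: insurance 578.81 + brokerage 296.82 + duty 53148.68 = 54024.31
Landed cost = invoice 265164.60 + 54024.31 = 319188.91

Total landed cost: EUR 319188.91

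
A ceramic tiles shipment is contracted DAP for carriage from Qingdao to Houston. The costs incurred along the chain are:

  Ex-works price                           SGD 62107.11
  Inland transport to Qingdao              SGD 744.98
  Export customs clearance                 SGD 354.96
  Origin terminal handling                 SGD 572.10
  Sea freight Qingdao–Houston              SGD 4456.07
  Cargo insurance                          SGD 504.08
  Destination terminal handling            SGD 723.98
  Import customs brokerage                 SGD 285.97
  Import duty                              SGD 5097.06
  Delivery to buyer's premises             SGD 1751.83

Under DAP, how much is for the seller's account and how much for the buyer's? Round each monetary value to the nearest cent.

Seller: SGD 71215.11; buyer: SGD 5383.03

DAP: the seller bears all costs to the named destination except import duty and clearance.
Seller's account: goods 62107.11 + inland to port 744.98 + export clearance 354.96 + origin terminal 572.10 + freight 4456.07 + insurance 504.08 + destination terminal 723.98 + delivery 1751.83 = 71215.11
Buyer's account: brokerage 285.97 + duty 5097.06 = 5383.03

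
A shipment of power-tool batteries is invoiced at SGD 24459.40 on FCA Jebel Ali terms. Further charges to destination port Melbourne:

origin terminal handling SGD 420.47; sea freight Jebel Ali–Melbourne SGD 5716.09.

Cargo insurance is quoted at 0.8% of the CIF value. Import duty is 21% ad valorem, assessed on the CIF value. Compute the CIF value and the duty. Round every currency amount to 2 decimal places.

CIF value: SGD 30842.70; import duty: SGD 6476.97

Let C be the CIF value. C = FCA price + pre-shipment costs + freight + 0.8% × C
C − 0.8% × C = 24459.40 + 420.47 + 5716.09
0.992 × C = 30595.96
C = 30595.96 / 0.992 = 30842.70
Insurance premium = 0.8% × 30842.70 = 246.74
Import duty = 30842.70 × 21% = 6476.97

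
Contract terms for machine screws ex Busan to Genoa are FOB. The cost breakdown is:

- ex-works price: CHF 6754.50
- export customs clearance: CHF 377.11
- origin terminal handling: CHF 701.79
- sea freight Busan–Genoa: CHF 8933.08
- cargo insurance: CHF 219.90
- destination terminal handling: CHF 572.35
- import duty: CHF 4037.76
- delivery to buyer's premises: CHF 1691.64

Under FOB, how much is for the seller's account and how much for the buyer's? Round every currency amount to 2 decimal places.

FOB: the seller bears costs until goods are on board at the origin port; the buyer bears freight, insurance and all costs thereafter.
Seller's account: goods 6754.50 + export clearance 377.11 + origin terminal 701.79 = 7833.40
Buyer's account: freight 8933.08 + insurance 219.90 + destination terminal 572.35 + duty 4037.76 + delivery 1691.64 = 15454.73

Seller: CHF 7833.40; buyer: CHF 15454.73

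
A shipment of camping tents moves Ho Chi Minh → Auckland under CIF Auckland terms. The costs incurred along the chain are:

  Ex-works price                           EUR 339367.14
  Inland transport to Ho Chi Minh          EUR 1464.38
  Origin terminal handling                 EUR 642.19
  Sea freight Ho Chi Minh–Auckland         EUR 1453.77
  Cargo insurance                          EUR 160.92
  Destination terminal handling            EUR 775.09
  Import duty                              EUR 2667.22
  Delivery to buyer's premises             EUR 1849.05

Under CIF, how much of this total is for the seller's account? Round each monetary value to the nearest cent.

Seller's account: EUR 343088.40

CIF: the seller pays costs through ocean freight and marine insurance to the destination port.
Seller's account: goods 339367.14 + inland to port 1464.38 + origin terminal 642.19 + freight 1453.77 + insurance 160.92 = 343088.40
Buyer's account: destination terminal 775.09 + duty 2667.22 + delivery 1849.05 = 5291.36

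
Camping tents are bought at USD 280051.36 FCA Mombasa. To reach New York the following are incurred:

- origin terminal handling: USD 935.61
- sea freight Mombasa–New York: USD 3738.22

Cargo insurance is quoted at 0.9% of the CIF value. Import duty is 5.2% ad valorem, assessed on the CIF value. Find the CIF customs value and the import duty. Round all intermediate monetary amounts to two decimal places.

Let C be the CIF value. C = FCA price + pre-shipment costs + freight + 0.9% × C
C − 0.9% × C = 280051.36 + 935.61 + 3738.22
0.991 × C = 284725.19
C = 284725.19 / 0.991 = 287310.99
Insurance premium = 0.9% × 287310.99 = 2585.80
Import duty = 287310.99 × 5.2% = 14940.17

CIF value: USD 287310.99; import duty: USD 14940.17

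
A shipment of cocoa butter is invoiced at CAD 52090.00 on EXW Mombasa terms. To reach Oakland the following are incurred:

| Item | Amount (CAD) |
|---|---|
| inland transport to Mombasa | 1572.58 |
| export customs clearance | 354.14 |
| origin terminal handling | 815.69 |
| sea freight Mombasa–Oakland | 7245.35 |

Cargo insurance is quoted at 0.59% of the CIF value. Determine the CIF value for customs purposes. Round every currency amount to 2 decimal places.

CIF value: CAD 62446.19

Let C be the CIF value. C = EXW price + pre-shipment costs + freight + 0.59% × C
C − 0.59% × C = 52090.00 + 1572.58 + 354.14 + 815.69 + 7245.35
0.9941 × C = 62077.76
C = 62077.76 / 0.9941 = 62446.19
Insurance premium = 0.59% × 62446.19 = 368.43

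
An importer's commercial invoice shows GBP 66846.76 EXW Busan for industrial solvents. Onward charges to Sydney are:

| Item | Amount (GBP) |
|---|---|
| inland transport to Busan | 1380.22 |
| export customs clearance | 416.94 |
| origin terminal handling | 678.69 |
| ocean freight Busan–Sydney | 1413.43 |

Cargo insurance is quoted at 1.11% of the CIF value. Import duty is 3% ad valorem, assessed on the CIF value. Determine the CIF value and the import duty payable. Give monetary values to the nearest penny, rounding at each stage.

Let C be the CIF value. C = EXW price + pre-shipment costs + freight + 1.11% × C
C − 1.11% × C = 66846.76 + 1380.22 + 416.94 + 678.69 + 1413.43
0.9889 × C = 70736.04
C = 70736.04 / 0.9889 = 71530.02
Insurance premium = 1.11% × 71530.02 = 793.98
Import duty = 71530.02 × 3% = 2145.90

CIF value: GBP 71530.02; import duty: GBP 2145.90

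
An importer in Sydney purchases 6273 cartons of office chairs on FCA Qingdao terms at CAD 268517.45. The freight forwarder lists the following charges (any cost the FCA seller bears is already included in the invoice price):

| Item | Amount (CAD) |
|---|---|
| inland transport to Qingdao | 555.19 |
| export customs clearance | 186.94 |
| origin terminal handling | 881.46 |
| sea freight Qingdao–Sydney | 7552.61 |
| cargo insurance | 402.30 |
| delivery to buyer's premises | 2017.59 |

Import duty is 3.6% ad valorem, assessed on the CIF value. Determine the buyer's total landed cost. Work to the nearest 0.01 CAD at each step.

FCA: the seller delivers export-cleared goods to the carrier; the buyer bears costs from that point.
Already in the invoice (seller's account under FCA): inland to port, export clearance — exclude.
CIF value = FCA price + origin terminal + freight + insurance = 268517.45 + 881.46 + 7552.61 + 402.30 = 277353.82
Import duty = 277353.82 × 3.6% = 9984.74
Buyer bears: origin terminal 881.46 + freight 7552.61 + insurance 402.30 + delivery 2017.59 + duty 9984.74 = 20838.70
Landed cost = invoice 268517.45 + 20838.70 = 289356.15

Total landed cost: CAD 289356.15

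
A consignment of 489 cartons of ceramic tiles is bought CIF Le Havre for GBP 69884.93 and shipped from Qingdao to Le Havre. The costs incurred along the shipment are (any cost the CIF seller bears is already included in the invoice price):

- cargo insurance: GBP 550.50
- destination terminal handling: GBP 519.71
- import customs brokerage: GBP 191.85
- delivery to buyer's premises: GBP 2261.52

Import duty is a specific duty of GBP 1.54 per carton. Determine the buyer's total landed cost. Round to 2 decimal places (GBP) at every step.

CIF: the seller pays costs through ocean freight and marine insurance to the destination port.
Already in the invoice (seller's account under CIF): insurance — exclude.
The CIF price already equals the CIF value: 69884.93
Import duty = 489 × 1.54 = 753.06
Buyer bears: destination terminal 519.71 + brokerage 191.85 + delivery 2261.52 + duty 753.06 = 3726.14
Landed cost = invoice 69884.93 + 3726.14 = 73611.07

Total landed cost: GBP 73611.07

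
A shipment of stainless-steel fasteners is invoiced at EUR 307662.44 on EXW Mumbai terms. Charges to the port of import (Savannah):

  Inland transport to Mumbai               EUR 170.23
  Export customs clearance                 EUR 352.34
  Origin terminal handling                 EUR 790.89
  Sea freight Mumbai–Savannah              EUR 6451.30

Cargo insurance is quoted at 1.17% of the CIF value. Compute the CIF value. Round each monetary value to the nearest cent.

CIF value: EUR 319161.39

Let C be the CIF value. C = EXW price + pre-shipment costs + freight + 1.17% × C
C − 1.17% × C = 307662.44 + 170.23 + 352.34 + 790.89 + 6451.30
0.9883 × C = 315427.20
C = 315427.20 / 0.9883 = 319161.39
Insurance premium = 1.17% × 319161.39 = 3734.19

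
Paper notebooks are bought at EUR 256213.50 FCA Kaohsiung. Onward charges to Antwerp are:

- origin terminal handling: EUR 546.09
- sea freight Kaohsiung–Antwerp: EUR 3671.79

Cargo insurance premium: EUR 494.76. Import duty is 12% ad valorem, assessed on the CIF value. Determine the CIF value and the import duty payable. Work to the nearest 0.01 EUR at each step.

CIF value: EUR 260926.14; import duty: EUR 31311.14

CIF = FCA price + pre-shipment costs + freight + insurance
CIF = 256213.50 + 546.09 + 3671.79 + 494.76 = 260926.14
Import duty = 260926.14 × 12% = 31311.14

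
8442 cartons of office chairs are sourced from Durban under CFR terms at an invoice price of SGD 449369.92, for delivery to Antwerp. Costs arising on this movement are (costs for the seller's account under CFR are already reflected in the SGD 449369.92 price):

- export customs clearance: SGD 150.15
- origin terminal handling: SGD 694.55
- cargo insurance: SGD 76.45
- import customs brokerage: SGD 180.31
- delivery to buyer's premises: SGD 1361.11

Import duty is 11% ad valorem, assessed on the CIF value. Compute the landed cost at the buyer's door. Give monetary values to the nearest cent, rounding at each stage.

CFR: the seller pays costs through ocean freight to the destination port, but not insurance.
Already in the invoice (seller's account under CFR): export clearance, origin terminal — exclude.
CIF value = CFR price + insurance = 449369.92 + 76.45 = 449446.37
Import duty = 449446.37 × 11% = 49439.10
Buyer bears: insurance 76.45 + brokerage 180.31 + delivery 1361.11 + duty 49439.10 = 51056.97
Landed cost = invoice 449369.92 + 51056.97 = 500426.89

Total landed cost: SGD 500426.89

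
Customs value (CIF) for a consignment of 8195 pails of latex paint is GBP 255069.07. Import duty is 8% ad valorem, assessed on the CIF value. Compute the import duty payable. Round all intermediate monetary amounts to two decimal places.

Import duty: GBP 20405.53

Import duty = 255069.07 × 8% = 20405.53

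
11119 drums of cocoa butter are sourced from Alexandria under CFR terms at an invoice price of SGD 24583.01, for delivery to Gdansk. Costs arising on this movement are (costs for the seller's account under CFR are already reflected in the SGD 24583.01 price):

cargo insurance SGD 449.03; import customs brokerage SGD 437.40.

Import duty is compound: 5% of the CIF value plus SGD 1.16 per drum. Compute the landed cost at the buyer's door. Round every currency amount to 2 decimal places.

CFR: the seller pays costs through ocean freight to the destination port, but not insurance.
CIF value = CFR price + insurance = 24583.01 + 449.03 = 25032.04
Ad valorem component: 25032.04 × 5% = 1251.60
Specific component: 11119 × 1.16 = 12898.04
Import duty = 1251.60 + 12898.04 = 14149.64
Buyer bears: insurance 449.03 + brokerage 437.40 + duty 14149.64 = 15036.07
Landed cost = invoice 24583.01 + 15036.07 = 39619.08

Total landed cost: SGD 39619.08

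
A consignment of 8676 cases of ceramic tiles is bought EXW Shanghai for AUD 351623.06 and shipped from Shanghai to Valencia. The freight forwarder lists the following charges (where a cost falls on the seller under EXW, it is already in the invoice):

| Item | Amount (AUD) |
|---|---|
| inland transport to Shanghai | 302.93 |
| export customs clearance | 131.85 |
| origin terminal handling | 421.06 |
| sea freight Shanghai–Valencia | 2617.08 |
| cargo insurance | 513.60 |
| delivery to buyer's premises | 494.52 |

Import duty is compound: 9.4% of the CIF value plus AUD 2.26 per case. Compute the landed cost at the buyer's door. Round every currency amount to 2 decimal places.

Total landed cost: AUD 409139.16

EXW: the seller makes goods available at their premises; the buyer bears all onward costs.
CIF value = EXW price + inland to port + export clearance + origin terminal + freight + insurance = 351623.06 + 302.93 + 131.85 + 421.06 + 2617.08 + 513.60 = 355609.58
Ad valorem component: 355609.58 × 9.4% = 33427.30
Specific component: 8676 × 2.26 = 19607.76
Import duty = 33427.30 + 19607.76 = 53035.06
Buyer bears: inland to port 302.93 + export clearance 131.85 + origin terminal 421.06 + freight 2617.08 + insurance 513.60 + delivery 494.52 + duty 53035.06 = 57516.10
Landed cost = invoice 351623.06 + 57516.10 = 409139.16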